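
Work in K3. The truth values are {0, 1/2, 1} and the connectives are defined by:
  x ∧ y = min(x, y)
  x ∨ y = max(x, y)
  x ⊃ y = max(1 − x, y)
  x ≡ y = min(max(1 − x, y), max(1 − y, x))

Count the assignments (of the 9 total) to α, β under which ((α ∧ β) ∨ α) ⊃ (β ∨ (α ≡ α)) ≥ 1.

α = 0, β = 0 ↦ 1  ≥
α = 0, β = 1/2 ↦ 1  ≥
α = 0, β = 1 ↦ 1  ≥
α = 1/2, β = 0 ↦ 1/2  <
α = 1/2, β = 1/2 ↦ 1/2  <
α = 1/2, β = 1 ↦ 1  ≥
α = 1, β = 0 ↦ 1  ≥
α = 1, β = 1/2 ↦ 1  ≥
α = 1, β = 1 ↦ 1  ≥
So 7 of the 9 assignments meet the threshold.

7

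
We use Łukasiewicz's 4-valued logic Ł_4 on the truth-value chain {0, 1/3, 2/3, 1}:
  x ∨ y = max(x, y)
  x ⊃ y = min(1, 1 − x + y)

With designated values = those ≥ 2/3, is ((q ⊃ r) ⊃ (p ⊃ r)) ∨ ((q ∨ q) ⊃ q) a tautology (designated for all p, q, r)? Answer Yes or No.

At p = 0, q = 1/3, r = 1/3, for instance:
q ⊃ r = 1/3 ⊃ 1/3 = 1
p ⊃ r = 0 ⊃ 1/3 = 1
(q ⊃ r) ⊃ (p ⊃ r) = 1 ⊃ 1 = 1
q ∨ q = 1/3 ∨ 1/3 = 1/3
(q ∨ q) ⊃ q = 1/3 ⊃ 1/3 = 1
((q ⊃ r) ⊃ (p ⊃ r)) ∨ ((q ∨ q) ⊃ q) = 1 ∨ 1 = 1
and checking the remaining 63 assignments likewise gives ≥ 2/3 in every case.

Yes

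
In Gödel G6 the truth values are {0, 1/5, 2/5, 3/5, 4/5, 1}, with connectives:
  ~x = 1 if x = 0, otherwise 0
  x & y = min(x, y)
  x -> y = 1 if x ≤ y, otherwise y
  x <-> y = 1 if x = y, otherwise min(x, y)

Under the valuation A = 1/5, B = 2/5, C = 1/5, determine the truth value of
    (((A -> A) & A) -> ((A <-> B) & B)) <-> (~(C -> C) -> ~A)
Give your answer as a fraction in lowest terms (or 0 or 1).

1

A -> A = 1/5 -> 1/5 = 1
(A -> A) & A = 1 & 1/5 = 1/5
A <-> B = 1/5 <-> 2/5 = 1/5
(A <-> B) & B = 1/5 & 2/5 = 1/5
((A -> A) & A) -> ((A <-> B) & B) = 1/5 -> 1/5 = 1
C -> C = 1/5 -> 1/5 = 1
~(C -> C) = ~1 = 0
~A = ~1/5 = 0
~(C -> C) -> ~A = 0 -> 0 = 1
(((A -> A) & A) -> ((A <-> B) & B)) <-> (~(C -> C) -> ~A) = 1 <-> 1 = 1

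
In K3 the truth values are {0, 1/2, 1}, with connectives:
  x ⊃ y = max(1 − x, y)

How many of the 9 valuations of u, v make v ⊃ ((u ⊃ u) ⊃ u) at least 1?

5

u = 0, v = 0 ↦ 1  ≥
u = 0, v = 1/2 ↦ 1/2  <
u = 0, v = 1 ↦ 0  <
u = 1/2, v = 0 ↦ 1  ≥
u = 1/2, v = 1/2 ↦ 1/2  <
u = 1/2, v = 1 ↦ 1/2  <
u = 1, v = 0 ↦ 1  ≥
u = 1, v = 1/2 ↦ 1  ≥
u = 1, v = 1 ↦ 1  ≥
So 5 of the 9 assignments meet the threshold.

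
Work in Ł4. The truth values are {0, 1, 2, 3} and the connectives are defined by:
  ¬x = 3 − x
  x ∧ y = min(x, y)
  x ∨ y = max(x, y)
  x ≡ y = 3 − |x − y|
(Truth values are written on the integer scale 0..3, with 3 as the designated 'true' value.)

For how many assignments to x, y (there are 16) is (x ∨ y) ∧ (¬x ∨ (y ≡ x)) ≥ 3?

2

x = 0, y = 0 ↦ 0  <
x = 0, y = 1 ↦ 1  <
x = 0, y = 2 ↦ 2  <
x = 0, y = 3 ↦ 3  ≥
x = 1, y = 0 ↦ 1  <
x = 1, y = 1 ↦ 1  <
x = 1, y = 2 ↦ 2  <
x = 1, y = 3 ↦ 2  <
x = 2, y = 0 ↦ 1  <
x = 2, y = 1 ↦ 2  <
x = 2, y = 2 ↦ 2  <
x = 2, y = 3 ↦ 2  <
x = 3, y = 0 ↦ 0  <
x = 3, y = 1 ↦ 1  <
x = 3, y = 2 ↦ 2  <
x = 3, y = 3 ↦ 3  ≥
So 2 of the 16 assignments meet the threshold.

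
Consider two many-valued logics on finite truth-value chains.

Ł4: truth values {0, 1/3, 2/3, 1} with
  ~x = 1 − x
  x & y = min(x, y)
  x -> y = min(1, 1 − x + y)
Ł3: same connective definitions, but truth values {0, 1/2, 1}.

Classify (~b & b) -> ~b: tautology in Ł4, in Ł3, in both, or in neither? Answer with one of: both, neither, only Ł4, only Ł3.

In Ł4: every assignment gives 1 — tautology.
In Ł3: every assignment gives 1 — tautology.

both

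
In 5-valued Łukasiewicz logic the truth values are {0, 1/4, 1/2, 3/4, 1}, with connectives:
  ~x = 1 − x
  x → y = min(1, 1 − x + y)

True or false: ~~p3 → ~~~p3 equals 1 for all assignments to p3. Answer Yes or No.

Counterexample: take p3 = 3/4.
~p3 = ~3/4 = 1/4
~~p3 = ~1/4 = 3/4
~p3 = ~3/4 = 1/4
~~p3 = ~1/4 = 3/4
~~~p3 = ~3/4 = 1/4
~~p3 → ~~~p3 = 3/4 → 1/4 = 1/2
This gives 1/2 ≠ 1.

No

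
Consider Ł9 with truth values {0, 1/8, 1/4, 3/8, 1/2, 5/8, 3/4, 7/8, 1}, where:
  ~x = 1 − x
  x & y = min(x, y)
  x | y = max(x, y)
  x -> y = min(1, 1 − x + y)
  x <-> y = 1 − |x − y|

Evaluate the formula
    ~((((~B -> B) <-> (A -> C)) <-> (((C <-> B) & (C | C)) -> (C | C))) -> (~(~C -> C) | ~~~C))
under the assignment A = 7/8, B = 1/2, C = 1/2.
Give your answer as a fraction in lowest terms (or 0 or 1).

~B = ~1/2 = 1/2
~B -> B = 1/2 -> 1/2 = 1
A -> C = 7/8 -> 1/2 = 5/8
(~B -> B) <-> (A -> C) = 1 <-> 5/8 = 5/8
C <-> B = 1/2 <-> 1/2 = 1
C | C = 1/2 | 1/2 = 1/2
(C <-> B) & (C | C) = 1 & 1/2 = 1/2
C | C = 1/2 | 1/2 = 1/2
((C <-> B) & (C | C)) -> (C | C) = 1/2 -> 1/2 = 1
((~B -> B) <-> (A -> C)) <-> (((C <-> B) & (C | C)) -> (C | C)) = 5/8 <-> 1 = 5/8
~C = ~1/2 = 1/2
~C -> C = 1/2 -> 1/2 = 1
~(~C -> C) = ~1 = 0
~C = ~1/2 = 1/2
~~C = ~1/2 = 1/2
~~~C = ~1/2 = 1/2
~(~C -> C) | ~~~C = 0 | 1/2 = 1/2
(((~B -> B) <-> (A -> C)) <-> (((C <-> B) & (C | C)) -> (C | C))) -> (~(~C -> C) | ~~~C) = 5/8 -> 1/2 = 7/8
~((((~B -> B) <-> (A -> C)) <-> (((C <-> B) & (C | C)) -> (C | C))) -> (~(~C -> C) | ~~~C)) = ~7/8 = 1/8

1/8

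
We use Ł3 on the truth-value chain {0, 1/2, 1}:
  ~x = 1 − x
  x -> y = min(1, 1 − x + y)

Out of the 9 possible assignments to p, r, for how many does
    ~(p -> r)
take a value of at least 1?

p = 0, r = 0 ↦ 0  <
p = 0, r = 1/2 ↦ 0  <
p = 0, r = 1 ↦ 0  <
p = 1/2, r = 0 ↦ 1/2  <
p = 1/2, r = 1/2 ↦ 0  <
p = 1/2, r = 1 ↦ 0  <
p = 1, r = 0 ↦ 1  ≥
p = 1, r = 1/2 ↦ 1/2  <
p = 1, r = 1 ↦ 0  <
So 1 of the 9 assignments meets the threshold.

1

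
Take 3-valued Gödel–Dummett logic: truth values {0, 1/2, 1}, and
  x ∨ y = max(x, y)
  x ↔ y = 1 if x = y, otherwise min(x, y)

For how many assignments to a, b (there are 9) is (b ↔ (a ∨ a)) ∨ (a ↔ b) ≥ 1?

3

a = 0, b = 0 ↦ 1  ≥
a = 0, b = 1/2 ↦ 0  <
a = 0, b = 1 ↦ 0  <
a = 1/2, b = 0 ↦ 0  <
a = 1/2, b = 1/2 ↦ 1  ≥
a = 1/2, b = 1 ↦ 1/2  <
a = 1, b = 0 ↦ 0  <
a = 1, b = 1/2 ↦ 1/2  <
a = 1, b = 1 ↦ 1  ≥
So 3 of the 9 assignments meet the threshold.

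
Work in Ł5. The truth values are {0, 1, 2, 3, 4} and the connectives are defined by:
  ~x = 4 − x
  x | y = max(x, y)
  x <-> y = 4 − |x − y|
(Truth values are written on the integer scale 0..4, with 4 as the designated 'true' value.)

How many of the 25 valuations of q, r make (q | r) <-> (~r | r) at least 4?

value 4: 14 assignments (counts)
value 3: 5 assignments
value 2: 4 assignments
value 1: 1 assignment
value 0: 1 assignment
So 14 of the 25 assignments meet the threshold.

14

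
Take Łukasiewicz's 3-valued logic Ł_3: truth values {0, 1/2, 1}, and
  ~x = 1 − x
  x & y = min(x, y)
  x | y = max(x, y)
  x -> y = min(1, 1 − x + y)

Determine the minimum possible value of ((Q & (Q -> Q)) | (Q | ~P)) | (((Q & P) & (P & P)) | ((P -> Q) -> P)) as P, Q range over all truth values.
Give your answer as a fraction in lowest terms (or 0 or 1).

Take P = 1/2, Q = 1/2:
Q -> Q = 1/2 -> 1/2 = 1
Q & (Q -> Q) = 1/2 & 1 = 1/2
~P = ~1/2 = 1/2
Q | ~P = 1/2 | 1/2 = 1/2
(Q & (Q -> Q)) | (Q | ~P) = 1/2 | 1/2 = 1/2
Q & P = 1/2 & 1/2 = 1/2
P & P = 1/2 & 1/2 = 1/2
(Q & P) & (P & P) = 1/2 & 1/2 = 1/2
P -> Q = 1/2 -> 1/2 = 1
(P -> Q) -> P = 1 -> 1/2 = 1/2
((Q & P) & (P & P)) | ((P -> Q) -> P) = 1/2 | 1/2 = 1/2
((Q & (Q -> Q)) | (Q | ~P)) | (((Q & P) & (P & P)) | ((P -> Q) -> P)) = 1/2 | 1/2 = 1/2
No assignment yields a value below 1/2, so this is the minimum.

1/2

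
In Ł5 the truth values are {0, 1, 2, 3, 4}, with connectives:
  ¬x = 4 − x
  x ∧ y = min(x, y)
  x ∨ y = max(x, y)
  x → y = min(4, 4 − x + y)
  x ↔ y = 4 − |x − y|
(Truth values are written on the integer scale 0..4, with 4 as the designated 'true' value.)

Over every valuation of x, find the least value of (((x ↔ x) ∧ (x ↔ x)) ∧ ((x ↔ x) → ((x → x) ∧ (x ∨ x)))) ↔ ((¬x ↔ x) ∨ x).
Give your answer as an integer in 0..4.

2

Take x = 2:
x ↔ x = 2 ↔ 2 = 4
x ↔ x = 2 ↔ 2 = 4
(x ↔ x) ∧ (x ↔ x) = 4 ∧ 4 = 4
x ↔ x = 2 ↔ 2 = 4
x → x = 2 → 2 = 4
x ∨ x = 2 ∨ 2 = 2
(x → x) ∧ (x ∨ x) = 4 ∧ 2 = 2
(x ↔ x) → ((x → x) ∧ (x ∨ x)) = 4 → 2 = 2
((x ↔ x) ∧ (x ↔ x)) ∧ ((x ↔ x) → ((x → x) ∧ (x ∨ x))) = 4 ∧ 2 = 2
¬x = ¬2 = 2
¬x ↔ x = 2 ↔ 2 = 4
(¬x ↔ x) ∨ x = 4 ∨ 2 = 4
(((x ↔ x) ∧ (x ↔ x)) ∧ ((x ↔ x) → ((x → x) ∧ (x ∨ x)))) ↔ ((¬x ↔ x) ∨ x) = 2 ↔ 4 = 2
No assignment yields a value below 2, so this is the minimum.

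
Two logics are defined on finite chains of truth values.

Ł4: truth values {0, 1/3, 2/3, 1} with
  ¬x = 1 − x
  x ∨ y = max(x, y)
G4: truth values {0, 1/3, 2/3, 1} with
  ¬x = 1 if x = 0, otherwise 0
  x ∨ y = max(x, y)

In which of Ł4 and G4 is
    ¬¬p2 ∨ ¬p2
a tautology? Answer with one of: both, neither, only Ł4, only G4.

In Ł4: at p2 = 1/3 the value is 2/3 — not a tautology.
In G4: every assignment gives 1 — tautology.

only G4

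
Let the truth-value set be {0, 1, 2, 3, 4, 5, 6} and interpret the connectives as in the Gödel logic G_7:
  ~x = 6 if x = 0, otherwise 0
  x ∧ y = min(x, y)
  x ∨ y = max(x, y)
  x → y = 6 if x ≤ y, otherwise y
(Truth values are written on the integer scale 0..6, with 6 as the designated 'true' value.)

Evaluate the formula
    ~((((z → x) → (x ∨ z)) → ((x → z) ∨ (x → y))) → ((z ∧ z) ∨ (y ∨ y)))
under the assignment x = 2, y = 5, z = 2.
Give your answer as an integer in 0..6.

0

z → x = 2 → 2 = 6
x ∨ z = 2 ∨ 2 = 2
(z → x) → (x ∨ z) = 6 → 2 = 2
x → z = 2 → 2 = 6
x → y = 2 → 5 = 6
(x → z) ∨ (x → y) = 6 ∨ 6 = 6
((z → x) → (x ∨ z)) → ((x → z) ∨ (x → y)) = 2 → 6 = 6
z ∧ z = 2 ∧ 2 = 2
y ∨ y = 5 ∨ 5 = 5
(z ∧ z) ∨ (y ∨ y) = 2 ∨ 5 = 5
(((z → x) → (x ∨ z)) → ((x → z) ∨ (x → y))) → ((z ∧ z) ∨ (y ∨ y)) = 6 → 5 = 5
~((((z → x) → (x ∨ z)) → ((x → z) ∨ (x → y))) → ((z ∧ z) ∨ (y ∨ y))) = ~5 = 0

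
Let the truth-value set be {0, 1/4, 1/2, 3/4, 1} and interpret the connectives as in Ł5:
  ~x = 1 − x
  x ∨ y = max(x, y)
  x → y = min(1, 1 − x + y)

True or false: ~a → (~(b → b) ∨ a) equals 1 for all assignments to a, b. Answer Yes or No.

No

Counterexample: take a = 0, b = 0.
~a = ~0 = 1
b → b = 0 → 0 = 1
~(b → b) = ~1 = 0
~(b → b) ∨ a = 0 ∨ 0 = 0
~a → (~(b → b) ∨ a) = 1 → 0 = 0
This gives 0 ≠ 1.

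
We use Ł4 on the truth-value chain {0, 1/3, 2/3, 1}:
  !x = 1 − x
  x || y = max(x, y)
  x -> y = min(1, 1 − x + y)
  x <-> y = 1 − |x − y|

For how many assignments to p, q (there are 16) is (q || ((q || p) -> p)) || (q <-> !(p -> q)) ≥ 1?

p = 0, q = 0 ↦ 1  ≥
p = 0, q = 1/3 ↦ 2/3  <
p = 0, q = 2/3 ↦ 2/3  <
p = 0, q = 1 ↦ 1  ≥
p = 1/3, q = 0 ↦ 1  ≥
p = 1/3, q = 1/3 ↦ 1  ≥
p = 1/3, q = 2/3 ↦ 2/3  <
p = 1/3, q = 1 ↦ 1  ≥
p = 2/3, q = 0 ↦ 1  ≥
p = 2/3, q = 1/3 ↦ 1  ≥
p = 2/3, q = 2/3 ↦ 1  ≥
p = 2/3, q = 1 ↦ 1  ≥
p = 1, q = 0 ↦ 1  ≥
p = 1, q = 1/3 ↦ 1  ≥
p = 1, q = 2/3 ↦ 1  ≥
p = 1, q = 1 ↦ 1  ≥
So 13 of the 16 assignments meet the threshold.

13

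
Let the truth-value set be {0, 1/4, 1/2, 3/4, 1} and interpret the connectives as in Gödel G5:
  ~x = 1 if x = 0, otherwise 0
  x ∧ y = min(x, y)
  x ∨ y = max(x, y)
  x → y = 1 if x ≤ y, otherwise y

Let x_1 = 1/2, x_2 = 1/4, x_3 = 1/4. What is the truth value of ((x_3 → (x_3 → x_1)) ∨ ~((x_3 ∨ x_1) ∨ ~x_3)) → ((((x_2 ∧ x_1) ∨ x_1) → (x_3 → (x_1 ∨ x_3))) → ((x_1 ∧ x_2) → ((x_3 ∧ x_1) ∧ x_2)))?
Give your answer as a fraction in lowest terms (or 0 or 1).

1

x_3 → x_1 = 1/4 → 1/2 = 1
x_3 → (x_3 → x_1) = 1/4 → 1 = 1
x_3 ∨ x_1 = 1/4 ∨ 1/2 = 1/2
~x_3 = ~1/4 = 0
(x_3 ∨ x_1) ∨ ~x_3 = 1/2 ∨ 0 = 1/2
~((x_3 ∨ x_1) ∨ ~x_3) = ~1/2 = 0
(x_3 → (x_3 → x_1)) ∨ ~((x_3 ∨ x_1) ∨ ~x_3) = 1 ∨ 0 = 1
x_2 ∧ x_1 = 1/4 ∧ 1/2 = 1/4
(x_2 ∧ x_1) ∨ x_1 = 1/4 ∨ 1/2 = 1/2
x_1 ∨ x_3 = 1/2 ∨ 1/4 = 1/2
x_3 → (x_1 ∨ x_3) = 1/4 → 1/2 = 1
((x_2 ∧ x_1) ∨ x_1) → (x_3 → (x_1 ∨ x_3)) = 1/2 → 1 = 1
x_1 ∧ x_2 = 1/2 ∧ 1/4 = 1/4
x_3 ∧ x_1 = 1/4 ∧ 1/2 = 1/4
(x_3 ∧ x_1) ∧ x_2 = 1/4 ∧ 1/4 = 1/4
(x_1 ∧ x_2) → ((x_3 ∧ x_1) ∧ x_2) = 1/4 → 1/4 = 1
(((x_2 ∧ x_1) ∨ x_1) → (x_3 → (x_1 ∨ x_3))) → ((x_1 ∧ x_2) → ((x_3 ∧ x_1) ∧ x_2)) = 1 → 1 = 1
((x_3 → (x_3 → x_1)) ∨ ~((x_3 ∨ x_1) ∨ ~x_3)) → ((((x_2 ∧ x_1) ∨ x_1) → (x_3 → (x_1 ∨ x_3))) → ((x_1 ∧ x_2) → ((x_3 ∧ x_1) ∧ x_2))) = 1 → 1 = 1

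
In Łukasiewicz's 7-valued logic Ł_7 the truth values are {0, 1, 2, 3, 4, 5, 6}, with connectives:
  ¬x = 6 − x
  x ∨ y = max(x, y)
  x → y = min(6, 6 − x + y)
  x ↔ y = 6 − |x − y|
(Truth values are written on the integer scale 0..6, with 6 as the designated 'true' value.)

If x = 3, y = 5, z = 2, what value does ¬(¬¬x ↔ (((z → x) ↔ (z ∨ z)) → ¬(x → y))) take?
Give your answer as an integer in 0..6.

1

¬x = ¬3 = 3
¬¬x = ¬3 = 3
z → x = 2 → 3 = 6
z ∨ z = 2 ∨ 2 = 2
(z → x) ↔ (z ∨ z) = 6 ↔ 2 = 2
x → y = 3 → 5 = 6
¬(x → y) = ¬6 = 0
((z → x) ↔ (z ∨ z)) → ¬(x → y) = 2 → 0 = 4
¬¬x ↔ (((z → x) ↔ (z ∨ z)) → ¬(x → y)) = 3 ↔ 4 = 5
¬(¬¬x ↔ (((z → x) ↔ (z ∨ z)) → ¬(x → y))) = ¬5 = 1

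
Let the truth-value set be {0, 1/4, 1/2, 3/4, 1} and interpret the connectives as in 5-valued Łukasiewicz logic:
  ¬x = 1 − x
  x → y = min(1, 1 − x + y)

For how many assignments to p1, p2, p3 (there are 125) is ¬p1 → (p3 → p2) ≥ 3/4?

value 1: 105 assignments (counts)
value 3/4: 10 assignments (counts)
value 1/2: 6 assignments
value 1/4: 3 assignments
value 0: 1 assignment
So 115 of the 125 assignments meet the threshold.

115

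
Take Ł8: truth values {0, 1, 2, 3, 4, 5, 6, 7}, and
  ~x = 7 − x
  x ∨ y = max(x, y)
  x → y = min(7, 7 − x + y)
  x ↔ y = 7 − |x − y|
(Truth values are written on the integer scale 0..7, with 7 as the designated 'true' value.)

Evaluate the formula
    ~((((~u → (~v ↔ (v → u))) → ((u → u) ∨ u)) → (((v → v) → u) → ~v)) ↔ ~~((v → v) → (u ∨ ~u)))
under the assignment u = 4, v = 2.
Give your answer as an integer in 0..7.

~u = ~4 = 3
~v = ~2 = 5
v → u = 2 → 4 = 7
~v ↔ (v → u) = 5 ↔ 7 = 5
~u → (~v ↔ (v → u)) = 3 → 5 = 7
u → u = 4 → 4 = 7
(u → u) ∨ u = 7 ∨ 4 = 7
(~u → (~v ↔ (v → u))) → ((u → u) ∨ u) = 7 → 7 = 7
v → v = 2 → 2 = 7
(v → v) → u = 7 → 4 = 4
~v = ~2 = 5
((v → v) → u) → ~v = 4 → 5 = 7
((~u → (~v ↔ (v → u))) → ((u → u) ∨ u)) → (((v → v) → u) → ~v) = 7 → 7 = 7
v → v = 2 → 2 = 7
~u = ~4 = 3
u ∨ ~u = 4 ∨ 3 = 4
(v → v) → (u ∨ ~u) = 7 → 4 = 4
~((v → v) → (u ∨ ~u)) = ~4 = 3
~~((v → v) → (u ∨ ~u)) = ~3 = 4
(((~u → (~v ↔ (v → u))) → ((u → u) ∨ u)) → (((v → v) → u) → ~v)) ↔ ~~((v → v) → (u ∨ ~u)) = 7 ↔ 4 = 4
~((((~u → (~v ↔ (v → u))) → ((u → u) ∨ u)) → (((v → v) → u) → ~v)) ↔ ~~((v → v) → (u ∨ ~u))) = ~4 = 3

3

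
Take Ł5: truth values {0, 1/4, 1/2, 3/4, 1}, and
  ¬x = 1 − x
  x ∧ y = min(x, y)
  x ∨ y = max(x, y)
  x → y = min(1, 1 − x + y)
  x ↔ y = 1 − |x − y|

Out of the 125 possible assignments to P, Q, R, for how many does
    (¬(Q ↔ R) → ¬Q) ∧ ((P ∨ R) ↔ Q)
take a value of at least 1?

value 1: 19 assignments (counts)
value 3/4: 37 assignments
value 1/2: 33 assignments
value 1/4: 22 assignments
value 0: 14 assignments
So 19 of the 125 assignments meet the threshold.

19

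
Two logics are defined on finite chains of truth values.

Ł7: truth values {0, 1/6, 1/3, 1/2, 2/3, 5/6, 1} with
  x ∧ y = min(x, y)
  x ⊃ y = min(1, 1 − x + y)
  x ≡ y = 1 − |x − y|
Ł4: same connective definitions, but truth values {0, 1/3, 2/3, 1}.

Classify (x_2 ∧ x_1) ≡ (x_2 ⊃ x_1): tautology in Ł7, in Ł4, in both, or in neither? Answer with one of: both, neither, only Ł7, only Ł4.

neither

In Ł7: at x_1 = 0, x_2 = 0 the value is 0 — not a tautology.
In Ł4: at x_1 = 0, x_2 = 0 the value is 0 — not a tautology.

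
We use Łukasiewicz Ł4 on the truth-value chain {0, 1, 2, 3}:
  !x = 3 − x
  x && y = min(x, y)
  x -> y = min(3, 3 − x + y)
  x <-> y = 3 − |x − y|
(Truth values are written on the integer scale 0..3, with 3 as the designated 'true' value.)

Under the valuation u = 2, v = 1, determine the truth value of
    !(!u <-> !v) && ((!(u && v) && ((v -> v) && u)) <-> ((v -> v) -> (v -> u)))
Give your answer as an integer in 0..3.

!u = !2 = 1
!v = !1 = 2
!u <-> !v = 1 <-> 2 = 2
!(!u <-> !v) = !2 = 1
u && v = 2 && 1 = 1
!(u && v) = !1 = 2
v -> v = 1 -> 1 = 3
(v -> v) && u = 3 && 2 = 2
!(u && v) && ((v -> v) && u) = 2 && 2 = 2
v -> v = 1 -> 1 = 3
v -> u = 1 -> 2 = 3
(v -> v) -> (v -> u) = 3 -> 3 = 3
(!(u && v) && ((v -> v) && u)) <-> ((v -> v) -> (v -> u)) = 2 <-> 3 = 2
!(!u <-> !v) && ((!(u && v) && ((v -> v) && u)) <-> ((v -> v) -> (v -> u))) = 1 && 2 = 1

1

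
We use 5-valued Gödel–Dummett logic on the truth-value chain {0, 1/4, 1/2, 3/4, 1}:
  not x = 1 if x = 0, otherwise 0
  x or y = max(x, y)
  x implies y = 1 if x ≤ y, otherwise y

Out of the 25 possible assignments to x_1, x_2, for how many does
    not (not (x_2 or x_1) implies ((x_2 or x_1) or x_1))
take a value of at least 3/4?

value 1: 1 assignment (counts)
value 0: 24 assignments
So 1 of the 25 assignments meets the threshold.

1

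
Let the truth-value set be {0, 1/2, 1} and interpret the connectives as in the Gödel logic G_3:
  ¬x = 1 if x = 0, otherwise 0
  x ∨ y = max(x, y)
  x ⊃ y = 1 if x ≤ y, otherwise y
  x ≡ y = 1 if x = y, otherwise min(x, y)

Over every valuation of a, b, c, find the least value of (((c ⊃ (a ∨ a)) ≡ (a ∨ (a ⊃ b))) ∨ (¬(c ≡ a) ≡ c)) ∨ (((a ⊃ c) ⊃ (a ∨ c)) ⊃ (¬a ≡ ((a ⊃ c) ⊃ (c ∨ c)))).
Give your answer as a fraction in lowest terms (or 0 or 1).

1/2

Take a = 1/2, b = 0, c = 0:
a ∨ a = 1/2 ∨ 1/2 = 1/2
c ⊃ (a ∨ a) = 0 ⊃ 1/2 = 1
a ⊃ b = 1/2 ⊃ 0 = 0
a ∨ (a ⊃ b) = 1/2 ∨ 0 = 1/2
(c ⊃ (a ∨ a)) ≡ (a ∨ (a ⊃ b)) = 1 ≡ 1/2 = 1/2
c ≡ a = 0 ≡ 1/2 = 0
¬(c ≡ a) = ¬0 = 1
¬(c ≡ a) ≡ c = 1 ≡ 0 = 0
((c ⊃ (a ∨ a)) ≡ (a ∨ (a ⊃ b))) ∨ (¬(c ≡ a) ≡ c) = 1/2 ∨ 0 = 1/2
a ⊃ c = 1/2 ⊃ 0 = 0
a ∨ c = 1/2 ∨ 0 = 1/2
(a ⊃ c) ⊃ (a ∨ c) = 0 ⊃ 1/2 = 1
¬a = ¬1/2 = 0
a ⊃ c = 1/2 ⊃ 0 = 0
c ∨ c = 0 ∨ 0 = 0
(a ⊃ c) ⊃ (c ∨ c) = 0 ⊃ 0 = 1
¬a ≡ ((a ⊃ c) ⊃ (c ∨ c)) = 0 ≡ 1 = 0
((a ⊃ c) ⊃ (a ∨ c)) ⊃ (¬a ≡ ((a ⊃ c) ⊃ (c ∨ c))) = 1 ⊃ 0 = 0
(((c ⊃ (a ∨ a)) ≡ (a ∨ (a ⊃ b))) ∨ (¬(c ≡ a) ≡ c)) ∨ (((a ⊃ c) ⊃ (a ∨ c)) ⊃ (¬a ≡ ((a ⊃ c) ⊃ (c ∨ c)))) = 1/2 ∨ 0 = 1/2
No assignment yields a value below 1/2, so this is the minimum.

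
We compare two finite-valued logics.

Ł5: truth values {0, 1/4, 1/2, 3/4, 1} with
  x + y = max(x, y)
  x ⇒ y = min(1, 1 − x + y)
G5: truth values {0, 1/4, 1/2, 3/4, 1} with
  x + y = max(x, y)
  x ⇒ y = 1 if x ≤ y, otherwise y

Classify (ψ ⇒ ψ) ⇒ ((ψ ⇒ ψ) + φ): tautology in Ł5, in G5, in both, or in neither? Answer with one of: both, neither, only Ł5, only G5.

both

In Ł5: every assignment gives 1 — tautology.
In G5: every assignment gives 1 — tautology.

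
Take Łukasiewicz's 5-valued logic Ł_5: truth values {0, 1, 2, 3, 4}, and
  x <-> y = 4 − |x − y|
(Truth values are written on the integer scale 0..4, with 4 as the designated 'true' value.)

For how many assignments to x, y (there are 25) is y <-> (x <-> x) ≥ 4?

value 4: 5 assignments (counts)
value 3: 5 assignments
value 2: 5 assignments
value 1: 5 assignments
value 0: 5 assignments
So 5 of the 25 assignments meet the threshold.

5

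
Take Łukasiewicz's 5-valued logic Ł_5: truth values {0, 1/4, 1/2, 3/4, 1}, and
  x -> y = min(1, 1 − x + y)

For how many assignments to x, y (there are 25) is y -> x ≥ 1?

value 1: 15 assignments (counts)
value 3/4: 4 assignments
value 1/2: 3 assignments
value 1/4: 2 assignments
value 0: 1 assignment
So 15 of the 25 assignments meet the threshold.

15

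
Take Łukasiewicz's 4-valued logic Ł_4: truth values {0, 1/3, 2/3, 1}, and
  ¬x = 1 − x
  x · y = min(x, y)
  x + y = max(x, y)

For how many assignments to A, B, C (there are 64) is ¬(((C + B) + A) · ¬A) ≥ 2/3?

value 1: 17 assignments (counts)
value 2/3: 23 assignments (counts)
value 1/3: 17 assignments
value 0: 7 assignments
So 40 of the 64 assignments meet the threshold.

40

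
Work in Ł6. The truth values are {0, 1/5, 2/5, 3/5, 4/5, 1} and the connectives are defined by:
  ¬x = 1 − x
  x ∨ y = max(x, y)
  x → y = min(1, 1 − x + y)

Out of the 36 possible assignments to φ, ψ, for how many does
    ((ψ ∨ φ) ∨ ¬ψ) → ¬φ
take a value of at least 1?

12

value 1: 12 assignments (counts)
value 4/5: 6 assignments
value 3/5: 4 assignments
value 2/5: 6 assignments
value 1/5: 2 assignments
value 0: 6 assignments
So 12 of the 36 assignments meet the threshold.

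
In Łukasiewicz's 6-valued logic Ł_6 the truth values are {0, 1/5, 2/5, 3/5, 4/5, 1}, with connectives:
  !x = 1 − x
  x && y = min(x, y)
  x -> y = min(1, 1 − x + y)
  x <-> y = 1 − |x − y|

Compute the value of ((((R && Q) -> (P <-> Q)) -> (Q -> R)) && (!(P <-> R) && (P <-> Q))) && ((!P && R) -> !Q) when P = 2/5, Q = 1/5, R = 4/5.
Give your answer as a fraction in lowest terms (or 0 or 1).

R && Q = 4/5 && 1/5 = 1/5
P <-> Q = 2/5 <-> 1/5 = 4/5
(R && Q) -> (P <-> Q) = 1/5 -> 4/5 = 1
Q -> R = 1/5 -> 4/5 = 1
((R && Q) -> (P <-> Q)) -> (Q -> R) = 1 -> 1 = 1
P <-> R = 2/5 <-> 4/5 = 3/5
!(P <-> R) = !3/5 = 2/5
P <-> Q = 2/5 <-> 1/5 = 4/5
!(P <-> R) && (P <-> Q) = 2/5 && 4/5 = 2/5
(((R && Q) -> (P <-> Q)) -> (Q -> R)) && (!(P <-> R) && (P <-> Q)) = 1 && 2/5 = 2/5
!P = !2/5 = 3/5
!P && R = 3/5 && 4/5 = 3/5
!Q = !1/5 = 4/5
(!P && R) -> !Q = 3/5 -> 4/5 = 1
((((R && Q) -> (P <-> Q)) -> (Q -> R)) && (!(P <-> R) && (P <-> Q))) && ((!P && R) -> !Q) = 2/5 && 1 = 2/5

2/5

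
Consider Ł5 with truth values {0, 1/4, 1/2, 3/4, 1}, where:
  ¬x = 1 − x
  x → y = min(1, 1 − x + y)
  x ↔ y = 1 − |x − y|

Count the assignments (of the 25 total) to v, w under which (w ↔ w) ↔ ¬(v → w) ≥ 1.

1

value 1: 1 assignment (counts)
value 3/4: 2 assignments
value 1/2: 3 assignments
value 1/4: 4 assignments
value 0: 15 assignments
So 1 of the 25 assignments meets the threshold.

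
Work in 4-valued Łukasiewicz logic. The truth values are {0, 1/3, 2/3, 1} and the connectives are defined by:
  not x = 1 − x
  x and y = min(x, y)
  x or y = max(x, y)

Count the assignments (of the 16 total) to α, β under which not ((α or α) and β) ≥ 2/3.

α = 0, β = 0 ↦ 1  ≥
α = 0, β = 1/3 ↦ 1  ≥
α = 0, β = 2/3 ↦ 1  ≥
α = 0, β = 1 ↦ 1  ≥
α = 1/3, β = 0 ↦ 1  ≥
α = 1/3, β = 1/3 ↦ 2/3  ≥
α = 1/3, β = 2/3 ↦ 2/3  ≥
α = 1/3, β = 1 ↦ 2/3  ≥
α = 2/3, β = 0 ↦ 1  ≥
α = 2/3, β = 1/3 ↦ 2/3  ≥
α = 2/3, β = 2/3 ↦ 1/3  <
α = 2/3, β = 1 ↦ 1/3  <
α = 1, β = 0 ↦ 1  ≥
α = 1, β = 1/3 ↦ 2/3  ≥
α = 1, β = 2/3 ↦ 1/3  <
α = 1, β = 1 ↦ 0  <
So 12 of the 16 assignments meet the threshold.

12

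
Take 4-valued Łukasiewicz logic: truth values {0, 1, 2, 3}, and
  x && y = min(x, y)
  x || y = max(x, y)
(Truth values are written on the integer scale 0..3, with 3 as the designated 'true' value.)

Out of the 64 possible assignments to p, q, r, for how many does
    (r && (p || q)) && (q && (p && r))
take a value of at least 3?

1

value 3: 1 assignment (counts)
value 2: 7 assignments
value 1: 19 assignments
value 0: 37 assignments
So 1 of the 64 assignments meets the threshold.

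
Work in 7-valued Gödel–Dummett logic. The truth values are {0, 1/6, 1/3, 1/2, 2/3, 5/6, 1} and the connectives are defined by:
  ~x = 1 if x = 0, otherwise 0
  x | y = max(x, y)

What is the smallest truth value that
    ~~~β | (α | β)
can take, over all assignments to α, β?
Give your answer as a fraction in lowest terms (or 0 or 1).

1/6

Take α = 0, β = 1/6:
~β = ~1/6 = 0
~~β = ~0 = 1
~~~β = ~1 = 0
α | β = 0 | 1/6 = 1/6
~~~β | (α | β) = 0 | 1/6 = 1/6
No assignment yields a value below 1/6, so this is the minimum.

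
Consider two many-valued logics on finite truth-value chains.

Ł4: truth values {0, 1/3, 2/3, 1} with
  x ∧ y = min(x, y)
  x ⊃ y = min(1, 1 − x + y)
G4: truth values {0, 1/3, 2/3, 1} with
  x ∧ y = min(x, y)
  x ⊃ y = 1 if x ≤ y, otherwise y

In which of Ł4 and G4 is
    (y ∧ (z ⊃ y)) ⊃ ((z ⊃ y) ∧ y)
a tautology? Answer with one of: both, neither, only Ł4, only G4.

both

In Ł4: every assignment gives 1 — tautology.
In G4: every assignment gives 1 — tautology.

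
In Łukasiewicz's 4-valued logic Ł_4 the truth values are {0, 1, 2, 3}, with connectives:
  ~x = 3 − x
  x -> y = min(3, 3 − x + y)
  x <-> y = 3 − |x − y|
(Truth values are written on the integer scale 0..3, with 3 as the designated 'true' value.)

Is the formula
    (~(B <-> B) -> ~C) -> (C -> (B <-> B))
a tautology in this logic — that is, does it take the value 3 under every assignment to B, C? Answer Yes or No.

B = 0, C = 0 ↦ 3
B = 0, C = 1 ↦ 3
B = 0, C = 2 ↦ 3
B = 0, C = 3 ↦ 3
B = 1, C = 0 ↦ 3
B = 1, C = 1 ↦ 3
B = 1, C = 2 ↦ 3
B = 1, C = 3 ↦ 3
B = 2, C = 0 ↦ 3
B = 2, C = 1 ↦ 3
B = 2, C = 2 ↦ 3
B = 2, C = 3 ↦ 3
B = 3, C = 0 ↦ 3
B = 3, C = 1 ↦ 3
B = 3, C = 2 ↦ 3
B = 3, C = 3 ↦ 3
Every assignment gives a value ≥ 3.

Yes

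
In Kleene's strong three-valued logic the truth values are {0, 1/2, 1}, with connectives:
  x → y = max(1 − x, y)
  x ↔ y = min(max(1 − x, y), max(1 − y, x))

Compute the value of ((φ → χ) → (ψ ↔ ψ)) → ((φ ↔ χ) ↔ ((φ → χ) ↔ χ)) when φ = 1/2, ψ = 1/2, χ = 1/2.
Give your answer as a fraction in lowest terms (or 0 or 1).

1/2

φ → χ = 1/2 → 1/2 = 1/2
ψ ↔ ψ = 1/2 ↔ 1/2 = 1/2
(φ → χ) → (ψ ↔ ψ) = 1/2 → 1/2 = 1/2
φ ↔ χ = 1/2 ↔ 1/2 = 1/2
φ → χ = 1/2 → 1/2 = 1/2
(φ → χ) ↔ χ = 1/2 ↔ 1/2 = 1/2
(φ ↔ χ) ↔ ((φ → χ) ↔ χ) = 1/2 ↔ 1/2 = 1/2
((φ → χ) → (ψ ↔ ψ)) → ((φ ↔ χ) ↔ ((φ → χ) ↔ χ)) = 1/2 → 1/2 = 1/2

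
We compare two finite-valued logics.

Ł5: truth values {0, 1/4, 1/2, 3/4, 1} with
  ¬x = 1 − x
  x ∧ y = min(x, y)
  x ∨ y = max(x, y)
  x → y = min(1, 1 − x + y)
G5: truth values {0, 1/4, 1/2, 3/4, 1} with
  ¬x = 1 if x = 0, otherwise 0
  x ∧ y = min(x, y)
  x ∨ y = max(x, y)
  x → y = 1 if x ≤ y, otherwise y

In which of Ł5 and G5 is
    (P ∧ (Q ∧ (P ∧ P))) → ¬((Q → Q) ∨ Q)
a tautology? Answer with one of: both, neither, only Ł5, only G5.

In Ł5: at P = 1/4, Q = 1/4 the value is 3/4 — not a tautology.
In G5: at P = 1/4, Q = 1/4 the value is 0 — not a tautology.

neither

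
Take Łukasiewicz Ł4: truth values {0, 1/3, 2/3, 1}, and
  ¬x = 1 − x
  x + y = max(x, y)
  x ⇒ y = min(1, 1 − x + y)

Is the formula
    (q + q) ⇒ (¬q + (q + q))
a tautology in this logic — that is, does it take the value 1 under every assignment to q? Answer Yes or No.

Yes

q = 0 ↦ 1
q = 1/3 ↦ 1
q = 2/3 ↦ 1
q = 1 ↦ 1
Every assignment gives a value ≥ 1.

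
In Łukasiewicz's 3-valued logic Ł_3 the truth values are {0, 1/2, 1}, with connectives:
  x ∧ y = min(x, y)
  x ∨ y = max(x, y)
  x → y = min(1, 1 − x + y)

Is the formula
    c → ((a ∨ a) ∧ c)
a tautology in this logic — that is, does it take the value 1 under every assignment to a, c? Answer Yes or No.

No

Counterexample: take a = 0, c = 1/2.
a ∨ a = 0 ∨ 0 = 0
(a ∨ a) ∧ c = 0 ∧ 1/2 = 0
c → ((a ∨ a) ∧ c) = 1/2 → 0 = 1/2
This gives 1/2 ≠ 1.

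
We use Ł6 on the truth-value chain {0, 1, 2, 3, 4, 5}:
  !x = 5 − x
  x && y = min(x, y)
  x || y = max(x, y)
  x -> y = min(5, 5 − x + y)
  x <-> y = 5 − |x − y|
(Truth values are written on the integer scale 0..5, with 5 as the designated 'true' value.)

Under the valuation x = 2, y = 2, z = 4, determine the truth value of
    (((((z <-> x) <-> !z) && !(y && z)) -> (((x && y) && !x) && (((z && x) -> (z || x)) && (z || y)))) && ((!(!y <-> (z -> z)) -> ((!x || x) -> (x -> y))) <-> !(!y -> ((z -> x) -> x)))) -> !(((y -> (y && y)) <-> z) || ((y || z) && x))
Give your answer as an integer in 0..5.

z <-> x = 4 <-> 2 = 3
!z = !4 = 1
(z <-> x) <-> !z = 3 <-> 1 = 3
y && z = 2 && 4 = 2
!(y && z) = !2 = 3
((z <-> x) <-> !z) && !(y && z) = 3 && 3 = 3
x && y = 2 && 2 = 2
!x = !2 = 3
(x && y) && !x = 2 && 3 = 2
z && x = 4 && 2 = 2
z || x = 4 || 2 = 4
(z && x) -> (z || x) = 2 -> 4 = 5
z || y = 4 || 2 = 4
((z && x) -> (z || x)) && (z || y) = 5 && 4 = 4
((x && y) && !x) && (((z && x) -> (z || x)) && (z || y)) = 2 && 4 = 2
(((z <-> x) <-> !z) && !(y && z)) -> (((x && y) && !x) && (((z && x) -> (z || x)) && (z || y))) = 3 -> 2 = 4
!y = !2 = 3
z -> z = 4 -> 4 = 5
!y <-> (z -> z) = 3 <-> 5 = 3
!(!y <-> (z -> z)) = !3 = 2
!x = !2 = 3
!x || x = 3 || 2 = 3
x -> y = 2 -> 2 = 5
(!x || x) -> (x -> y) = 3 -> 5 = 5
!(!y <-> (z -> z)) -> ((!x || x) -> (x -> y)) = 2 -> 5 = 5
!y = !2 = 3
z -> x = 4 -> 2 = 3
(z -> x) -> x = 3 -> 2 = 4
!y -> ((z -> x) -> x) = 3 -> 4 = 5
!(!y -> ((z -> x) -> x)) = !5 = 0
(!(!y <-> (z -> z)) -> ((!x || x) -> (x -> y))) <-> !(!y -> ((z -> x) -> x)) = 5 <-> 0 = 0
((((z <-> x) <-> !z) && !(y && z)) -> (((x && y) && !x) && (((z && x) -> (z || x)) && (z || y)))) && ((!(!y <-> (z -> z)) -> ((!x || x) -> (x -> y))) <-> !(!y -> ((z -> x) -> x))) = 4 && 0 = 0
y && y = 2 && 2 = 2
y -> (y && y) = 2 -> 2 = 5
(y -> (y && y)) <-> z = 5 <-> 4 = 4
y || z = 2 || 4 = 4
(y || z) && x = 4 && 2 = 2
((y -> (y && y)) <-> z) || ((y || z) && x) = 4 || 2 = 4
!(((y -> (y && y)) <-> z) || ((y || z) && x)) = !4 = 1
(((((z <-> x) <-> !z) && !(y && z)) -> (((x && y) && !x) && (((z && x) -> (z || x)) && (z || y)))) && ((!(!y <-> (z -> z)) -> ((!x || x) -> (x -> y))) <-> !(!y -> ((z -> x) -> x)))) -> !(((y -> (y && y)) <-> z) || ((y || z) && x)) = 0 -> 1 = 5

5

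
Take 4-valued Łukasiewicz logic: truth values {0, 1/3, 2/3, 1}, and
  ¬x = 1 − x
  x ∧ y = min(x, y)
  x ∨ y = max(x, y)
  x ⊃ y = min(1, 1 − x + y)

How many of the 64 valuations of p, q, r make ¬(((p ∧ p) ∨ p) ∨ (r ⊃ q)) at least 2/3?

value 1: 1 assignment (counts)
value 2/3: 5 assignments (counts)
value 1/3: 12 assignments
value 0: 46 assignments
So 6 of the 64 assignments meet the threshold.

6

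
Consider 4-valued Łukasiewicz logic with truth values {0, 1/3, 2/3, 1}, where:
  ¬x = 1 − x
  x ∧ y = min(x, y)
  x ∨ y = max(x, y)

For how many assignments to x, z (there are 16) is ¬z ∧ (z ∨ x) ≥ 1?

x = 0, z = 0 ↦ 0  <
x = 0, z = 1/3 ↦ 1/3  <
x = 0, z = 2/3 ↦ 1/3  <
x = 0, z = 1 ↦ 0  <
x = 1/3, z = 0 ↦ 1/3  <
x = 1/3, z = 1/3 ↦ 1/3  <
x = 1/3, z = 2/3 ↦ 1/3  <
x = 1/3, z = 1 ↦ 0  <
x = 2/3, z = 0 ↦ 2/3  <
x = 2/3, z = 1/3 ↦ 2/3  <
x = 2/3, z = 2/3 ↦ 1/3  <
x = 2/3, z = 1 ↦ 0  <
x = 1, z = 0 ↦ 1  ≥
x = 1, z = 1/3 ↦ 2/3  <
x = 1, z = 2/3 ↦ 1/3  <
x = 1, z = 1 ↦ 0  <
So 1 of the 16 assignments meets the threshold.

1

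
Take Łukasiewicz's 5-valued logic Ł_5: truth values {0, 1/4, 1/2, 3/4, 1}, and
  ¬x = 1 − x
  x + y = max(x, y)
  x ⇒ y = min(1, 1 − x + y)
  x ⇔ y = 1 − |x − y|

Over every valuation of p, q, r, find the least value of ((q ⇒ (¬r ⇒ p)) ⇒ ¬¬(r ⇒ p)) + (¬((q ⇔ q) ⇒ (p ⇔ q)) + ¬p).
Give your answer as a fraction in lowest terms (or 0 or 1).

Take p = 1/2, q = 0, r = 1:
¬r = ¬1 = 0
¬r ⇒ p = 0 ⇒ 1/2 = 1
q ⇒ (¬r ⇒ p) = 0 ⇒ 1 = 1
r ⇒ p = 1 ⇒ 1/2 = 1/2
¬(r ⇒ p) = ¬1/2 = 1/2
¬¬(r ⇒ p) = ¬1/2 = 1/2
(q ⇒ (¬r ⇒ p)) ⇒ ¬¬(r ⇒ p) = 1 ⇒ 1/2 = 1/2
q ⇔ q = 0 ⇔ 0 = 1
p ⇔ q = 1/2 ⇔ 0 = 1/2
(q ⇔ q) ⇒ (p ⇔ q) = 1 ⇒ 1/2 = 1/2
¬((q ⇔ q) ⇒ (p ⇔ q)) = ¬1/2 = 1/2
¬p = ¬1/2 = 1/2
¬((q ⇔ q) ⇒ (p ⇔ q)) + ¬p = 1/2 + 1/2 = 1/2
((q ⇒ (¬r ⇒ p)) ⇒ ¬¬(r ⇒ p)) + (¬((q ⇔ q) ⇒ (p ⇔ q)) + ¬p) = 1/2 + 1/2 = 1/2
No assignment yields a value below 1/2, so this is the minimum.

1/2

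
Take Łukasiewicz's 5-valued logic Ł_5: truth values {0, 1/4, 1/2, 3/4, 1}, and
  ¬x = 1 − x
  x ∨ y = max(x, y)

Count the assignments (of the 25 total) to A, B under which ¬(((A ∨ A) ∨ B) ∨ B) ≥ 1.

value 1: 1 assignment (counts)
value 3/4: 3 assignments
value 1/2: 5 assignments
value 1/4: 7 assignments
value 0: 9 assignments
So 1 of the 25 assignments meets the threshold.

1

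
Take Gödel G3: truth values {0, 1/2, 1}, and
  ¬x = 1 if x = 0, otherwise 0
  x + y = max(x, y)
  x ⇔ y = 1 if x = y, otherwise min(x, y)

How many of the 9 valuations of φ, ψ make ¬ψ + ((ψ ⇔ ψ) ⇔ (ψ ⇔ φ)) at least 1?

φ = 0, ψ = 0 ↦ 1  ≥
φ = 0, ψ = 1/2 ↦ 0  <
φ = 0, ψ = 1 ↦ 0  <
φ = 1/2, ψ = 0 ↦ 1  ≥
φ = 1/2, ψ = 1/2 ↦ 1  ≥
φ = 1/2, ψ = 1 ↦ 1/2  <
φ = 1, ψ = 0 ↦ 1  ≥
φ = 1, ψ = 1/2 ↦ 1/2  <
φ = 1, ψ = 1 ↦ 1  ≥
So 5 of the 9 assignments meet the threshold.

5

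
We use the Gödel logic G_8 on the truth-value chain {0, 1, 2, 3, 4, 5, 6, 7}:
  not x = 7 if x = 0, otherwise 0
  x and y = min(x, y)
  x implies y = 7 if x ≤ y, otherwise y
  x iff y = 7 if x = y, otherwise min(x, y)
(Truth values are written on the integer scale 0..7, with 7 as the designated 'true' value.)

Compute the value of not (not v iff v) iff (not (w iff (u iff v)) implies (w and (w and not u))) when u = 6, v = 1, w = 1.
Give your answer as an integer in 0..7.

7

not v = not 1 = 0
not v iff v = 0 iff 1 = 0
not (not v iff v) = not 0 = 7
u iff v = 6 iff 1 = 1
w iff (u iff v) = 1 iff 1 = 7
not (w iff (u iff v)) = not 7 = 0
not u = not 6 = 0
w and not u = 1 and 0 = 0
w and (w and not u) = 1 and 0 = 0
not (w iff (u iff v)) implies (w and (w and not u)) = 0 implies 0 = 7
not (not v iff v) iff (not (w iff (u iff v)) implies (w and (w and not u))) = 7 iff 7 = 7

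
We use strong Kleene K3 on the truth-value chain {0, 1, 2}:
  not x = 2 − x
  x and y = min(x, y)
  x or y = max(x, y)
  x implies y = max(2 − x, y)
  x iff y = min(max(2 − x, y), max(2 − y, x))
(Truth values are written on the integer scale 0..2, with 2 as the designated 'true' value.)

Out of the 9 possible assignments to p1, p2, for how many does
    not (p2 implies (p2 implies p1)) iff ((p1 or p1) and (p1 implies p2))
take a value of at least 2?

2

p1 = 0, p2 = 0 ↦ 2  ≥
p1 = 0, p2 = 1 ↦ 1  <
p1 = 0, p2 = 2 ↦ 0  <
p1 = 1, p2 = 0 ↦ 1  <
p1 = 1, p2 = 1 ↦ 1  <
p1 = 1, p2 = 2 ↦ 1  <
p1 = 2, p2 = 0 ↦ 2  ≥
p1 = 2, p2 = 1 ↦ 1  <
p1 = 2, p2 = 2 ↦ 0  <
So 2 of the 9 assignments meet the threshold.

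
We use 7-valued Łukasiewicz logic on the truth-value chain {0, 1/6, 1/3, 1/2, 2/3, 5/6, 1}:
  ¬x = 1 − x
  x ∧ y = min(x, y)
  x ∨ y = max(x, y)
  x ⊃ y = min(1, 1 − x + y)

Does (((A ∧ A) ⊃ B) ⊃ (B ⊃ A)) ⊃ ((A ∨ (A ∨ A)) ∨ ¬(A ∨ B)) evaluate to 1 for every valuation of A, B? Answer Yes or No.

No

Counterexample: take A = 1/6, B = 0.
A ∧ A = 1/6 ∧ 1/6 = 1/6
(A ∧ A) ⊃ B = 1/6 ⊃ 0 = 5/6
B ⊃ A = 0 ⊃ 1/6 = 1
((A ∧ A) ⊃ B) ⊃ (B ⊃ A) = 5/6 ⊃ 1 = 1
A ∨ A = 1/6 ∨ 1/6 = 1/6
A ∨ (A ∨ A) = 1/6 ∨ 1/6 = 1/6
A ∨ B = 1/6 ∨ 0 = 1/6
¬(A ∨ B) = ¬1/6 = 5/6
(A ∨ (A ∨ A)) ∨ ¬(A ∨ B) = 1/6 ∨ 5/6 = 5/6
(((A ∧ A) ⊃ B) ⊃ (B ⊃ A)) ⊃ ((A ∨ (A ∨ A)) ∨ ¬(A ∨ B)) = 1 ⊃ 5/6 = 5/6
This gives 5/6 ≠ 1.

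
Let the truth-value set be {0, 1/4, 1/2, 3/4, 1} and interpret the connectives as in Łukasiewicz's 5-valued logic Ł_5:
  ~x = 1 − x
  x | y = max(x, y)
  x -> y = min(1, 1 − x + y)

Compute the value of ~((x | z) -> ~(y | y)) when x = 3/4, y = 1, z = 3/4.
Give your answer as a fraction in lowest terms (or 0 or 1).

x | z = 3/4 | 3/4 = 3/4
y | y = 1 | 1 = 1
~(y | y) = ~1 = 0
(x | z) -> ~(y | y) = 3/4 -> 0 = 1/4
~((x | z) -> ~(y | y)) = ~1/4 = 3/4

3/4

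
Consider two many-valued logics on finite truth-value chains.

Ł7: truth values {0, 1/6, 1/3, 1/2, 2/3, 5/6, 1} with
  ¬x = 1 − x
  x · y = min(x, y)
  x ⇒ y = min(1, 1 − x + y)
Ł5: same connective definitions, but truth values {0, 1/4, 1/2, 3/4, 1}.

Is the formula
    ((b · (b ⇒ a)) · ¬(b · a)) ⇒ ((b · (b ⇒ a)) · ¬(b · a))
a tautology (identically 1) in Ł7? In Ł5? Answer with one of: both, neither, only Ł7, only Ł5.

In Ł7: every assignment gives 1 — tautology.
In Ł5: every assignment gives 1 — tautology.

both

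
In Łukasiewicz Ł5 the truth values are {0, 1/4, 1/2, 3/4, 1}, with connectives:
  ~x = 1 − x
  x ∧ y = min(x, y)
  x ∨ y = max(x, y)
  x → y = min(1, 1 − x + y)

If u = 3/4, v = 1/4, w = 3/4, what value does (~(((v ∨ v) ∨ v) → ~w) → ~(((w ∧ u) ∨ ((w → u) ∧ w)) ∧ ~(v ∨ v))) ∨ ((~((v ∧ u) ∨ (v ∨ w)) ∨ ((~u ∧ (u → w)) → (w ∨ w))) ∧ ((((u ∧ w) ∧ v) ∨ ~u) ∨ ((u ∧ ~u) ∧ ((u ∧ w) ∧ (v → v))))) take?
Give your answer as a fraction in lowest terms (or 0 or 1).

1

v ∨ v = 1/4 ∨ 1/4 = 1/4
(v ∨ v) ∨ v = 1/4 ∨ 1/4 = 1/4
~w = ~3/4 = 1/4
((v ∨ v) ∨ v) → ~w = 1/4 → 1/4 = 1
~(((v ∨ v) ∨ v) → ~w) = ~1 = 0
w ∧ u = 3/4 ∧ 3/4 = 3/4
w → u = 3/4 → 3/4 = 1
(w → u) ∧ w = 1 ∧ 3/4 = 3/4
(w ∧ u) ∨ ((w → u) ∧ w) = 3/4 ∨ 3/4 = 3/4
v ∨ v = 1/4 ∨ 1/4 = 1/4
~(v ∨ v) = ~1/4 = 3/4
((w ∧ u) ∨ ((w → u) ∧ w)) ∧ ~(v ∨ v) = 3/4 ∧ 3/4 = 3/4
~(((w ∧ u) ∨ ((w → u) ∧ w)) ∧ ~(v ∨ v)) = ~3/4 = 1/4
~(((v ∨ v) ∨ v) → ~w) → ~(((w ∧ u) ∨ ((w → u) ∧ w)) ∧ ~(v ∨ v)) = 0 → 1/4 = 1
v ∧ u = 1/4 ∧ 3/4 = 1/4
v ∨ w = 1/4 ∨ 3/4 = 3/4
(v ∧ u) ∨ (v ∨ w) = 1/4 ∨ 3/4 = 3/4
~((v ∧ u) ∨ (v ∨ w)) = ~3/4 = 1/4
~u = ~3/4 = 1/4
u → w = 3/4 → 3/4 = 1
~u ∧ (u → w) = 1/4 ∧ 1 = 1/4
w ∨ w = 3/4 ∨ 3/4 = 3/4
(~u ∧ (u → w)) → (w ∨ w) = 1/4 → 3/4 = 1
~((v ∧ u) ∨ (v ∨ w)) ∨ ((~u ∧ (u → w)) → (w ∨ w)) = 1/4 ∨ 1 = 1
u ∧ w = 3/4 ∧ 3/4 = 3/4
(u ∧ w) ∧ v = 3/4 ∧ 1/4 = 1/4
~u = ~3/4 = 1/4
((u ∧ w) ∧ v) ∨ ~u = 1/4 ∨ 1/4 = 1/4
~u = ~3/4 = 1/4
u ∧ ~u = 3/4 ∧ 1/4 = 1/4
u ∧ w = 3/4 ∧ 3/4 = 3/4
v → v = 1/4 → 1/4 = 1
(u ∧ w) ∧ (v → v) = 3/4 ∧ 1 = 3/4
(u ∧ ~u) ∧ ((u ∧ w) ∧ (v → v)) = 1/4 ∧ 3/4 = 1/4
(((u ∧ w) ∧ v) ∨ ~u) ∨ ((u ∧ ~u) ∧ ((u ∧ w) ∧ (v → v))) = 1/4 ∨ 1/4 = 1/4
(~((v ∧ u) ∨ (v ∨ w)) ∨ ((~u ∧ (u → w)) → (w ∨ w))) ∧ ((((u ∧ w) ∧ v) ∨ ~u) ∨ ((u ∧ ~u) ∧ ((u ∧ w) ∧ (v → v)))) = 1 ∧ 1/4 = 1/4
(~(((v ∨ v) ∨ v) → ~w) → ~(((w ∧ u) ∨ ((w → u) ∧ w)) ∧ ~(v ∨ v))) ∨ ((~((v ∧ u) ∨ (v ∨ w)) ∨ ((~u ∧ (u → w)) → (w ∨ w))) ∧ ((((u ∧ w) ∧ v) ∨ ~u) ∨ ((u ∧ ~u) ∧ ((u ∧ w) ∧ (v → v))))) = 1 ∨ 1/4 = 1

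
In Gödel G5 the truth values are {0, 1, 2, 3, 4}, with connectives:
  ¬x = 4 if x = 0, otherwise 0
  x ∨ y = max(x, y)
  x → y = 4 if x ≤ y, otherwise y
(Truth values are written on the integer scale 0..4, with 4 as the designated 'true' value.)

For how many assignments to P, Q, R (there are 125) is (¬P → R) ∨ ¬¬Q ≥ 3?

122

value 4: 121 assignments (counts)
value 3: 1 assignment (counts)
value 2: 1 assignment
value 1: 1 assignment
value 0: 1 assignment
So 122 of the 125 assignments meet the threshold.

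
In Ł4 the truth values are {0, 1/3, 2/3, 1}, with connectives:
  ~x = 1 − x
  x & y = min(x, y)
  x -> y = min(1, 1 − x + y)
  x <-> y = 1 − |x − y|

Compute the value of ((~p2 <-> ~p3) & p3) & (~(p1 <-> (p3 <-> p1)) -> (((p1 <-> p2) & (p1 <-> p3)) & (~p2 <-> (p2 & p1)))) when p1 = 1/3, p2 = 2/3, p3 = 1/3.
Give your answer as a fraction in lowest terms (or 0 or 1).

1/3

~p2 = ~2/3 = 1/3
~p3 = ~1/3 = 2/3
~p2 <-> ~p3 = 1/3 <-> 2/3 = 2/3
(~p2 <-> ~p3) & p3 = 2/3 & 1/3 = 1/3
p3 <-> p1 = 1/3 <-> 1/3 = 1
p1 <-> (p3 <-> p1) = 1/3 <-> 1 = 1/3
~(p1 <-> (p3 <-> p1)) = ~1/3 = 2/3
p1 <-> p2 = 1/3 <-> 2/3 = 2/3
p1 <-> p3 = 1/3 <-> 1/3 = 1
(p1 <-> p2) & (p1 <-> p3) = 2/3 & 1 = 2/3
~p2 = ~2/3 = 1/3
p2 & p1 = 2/3 & 1/3 = 1/3
~p2 <-> (p2 & p1) = 1/3 <-> 1/3 = 1
((p1 <-> p2) & (p1 <-> p3)) & (~p2 <-> (p2 & p1)) = 2/3 & 1 = 2/3
~(p1 <-> (p3 <-> p1)) -> (((p1 <-> p2) & (p1 <-> p3)) & (~p2 <-> (p2 & p1))) = 2/3 -> 2/3 = 1
((~p2 <-> ~p3) & p3) & (~(p1 <-> (p3 <-> p1)) -> (((p1 <-> p2) & (p1 <-> p3)) & (~p2 <-> (p2 & p1)))) = 1/3 & 1 = 1/3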